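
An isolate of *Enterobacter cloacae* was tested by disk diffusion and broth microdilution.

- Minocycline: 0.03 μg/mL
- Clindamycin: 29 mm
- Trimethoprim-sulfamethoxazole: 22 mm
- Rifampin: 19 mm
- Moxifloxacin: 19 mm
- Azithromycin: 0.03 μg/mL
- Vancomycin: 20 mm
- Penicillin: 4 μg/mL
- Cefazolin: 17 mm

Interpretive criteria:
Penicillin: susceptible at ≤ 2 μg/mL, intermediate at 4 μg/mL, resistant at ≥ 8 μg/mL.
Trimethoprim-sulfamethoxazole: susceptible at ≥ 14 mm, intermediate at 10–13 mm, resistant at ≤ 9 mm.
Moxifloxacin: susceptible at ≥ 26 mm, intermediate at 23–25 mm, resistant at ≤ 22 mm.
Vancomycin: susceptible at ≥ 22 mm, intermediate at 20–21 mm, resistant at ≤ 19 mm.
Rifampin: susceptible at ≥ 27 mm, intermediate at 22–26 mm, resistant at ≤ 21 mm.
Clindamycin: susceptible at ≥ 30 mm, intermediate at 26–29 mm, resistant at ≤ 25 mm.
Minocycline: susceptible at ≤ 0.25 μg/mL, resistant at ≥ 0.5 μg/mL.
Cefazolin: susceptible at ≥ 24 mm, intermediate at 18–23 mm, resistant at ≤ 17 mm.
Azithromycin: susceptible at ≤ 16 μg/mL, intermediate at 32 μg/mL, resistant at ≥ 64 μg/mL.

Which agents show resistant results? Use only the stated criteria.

rifampin, moxifloxacin, cefazolin

Minocycline (0.03 μg/mL) ≤ 0.25 μg/mL ⇒ S
Clindamycin 29 mm: in 26–29 mm → I
Trimethoprim-sulfamethoxazole: 22 mm is ≥ 14 mm — susceptible
Rifampin 19 mm: ≤ 21 mm — resistant
Moxifloxacin 19 mm: ≤ 22 mm → R
Azithromycin 0.03 μg/mL: ≤ 16 μg/mL ⇒ Susceptible
Vancomycin (20 mm) in 20–21 mm — Intermediate
Penicillin: 4 μg/mL is = 4 μg/mL ⇒ I
Cefazolin (17 mm) ≤ 17 mm ⇒ Resistant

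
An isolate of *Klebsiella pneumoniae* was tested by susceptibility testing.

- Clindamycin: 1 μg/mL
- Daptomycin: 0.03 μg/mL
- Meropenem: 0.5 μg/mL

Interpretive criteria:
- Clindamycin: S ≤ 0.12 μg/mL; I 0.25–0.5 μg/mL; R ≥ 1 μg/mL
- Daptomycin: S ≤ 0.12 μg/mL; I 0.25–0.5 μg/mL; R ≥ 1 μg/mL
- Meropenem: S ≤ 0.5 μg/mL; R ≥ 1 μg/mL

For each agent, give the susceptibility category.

Clindamycin 1 μg/mL: ≥ 1 μg/mL → resistant
Daptomycin (0.03 μg/mL) ≤ 0.12 μg/mL ⇒ susceptible
Meropenem (0.5 μg/mL) ≤ 0.5 μg/mL → Susceptible

R, S, S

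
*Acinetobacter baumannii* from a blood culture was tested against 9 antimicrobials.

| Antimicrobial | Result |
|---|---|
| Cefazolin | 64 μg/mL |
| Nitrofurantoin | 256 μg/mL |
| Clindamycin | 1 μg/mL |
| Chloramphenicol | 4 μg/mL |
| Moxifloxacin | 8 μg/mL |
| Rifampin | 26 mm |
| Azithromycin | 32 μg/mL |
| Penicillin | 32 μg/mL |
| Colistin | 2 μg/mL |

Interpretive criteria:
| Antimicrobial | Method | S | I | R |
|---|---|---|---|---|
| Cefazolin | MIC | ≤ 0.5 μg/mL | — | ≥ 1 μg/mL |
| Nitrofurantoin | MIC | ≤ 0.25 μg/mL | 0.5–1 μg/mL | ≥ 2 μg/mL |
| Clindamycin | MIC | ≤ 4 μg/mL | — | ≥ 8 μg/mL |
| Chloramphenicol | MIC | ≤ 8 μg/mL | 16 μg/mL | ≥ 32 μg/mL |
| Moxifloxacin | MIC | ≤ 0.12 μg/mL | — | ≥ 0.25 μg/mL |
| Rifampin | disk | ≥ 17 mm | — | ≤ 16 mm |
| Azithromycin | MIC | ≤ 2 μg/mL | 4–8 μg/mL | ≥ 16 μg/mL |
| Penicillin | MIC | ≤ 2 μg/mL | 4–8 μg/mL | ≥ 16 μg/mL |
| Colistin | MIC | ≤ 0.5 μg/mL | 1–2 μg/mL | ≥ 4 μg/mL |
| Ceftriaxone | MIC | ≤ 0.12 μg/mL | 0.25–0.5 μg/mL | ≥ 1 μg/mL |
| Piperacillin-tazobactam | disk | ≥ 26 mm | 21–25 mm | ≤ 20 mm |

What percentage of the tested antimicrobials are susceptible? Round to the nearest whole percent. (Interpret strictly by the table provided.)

33%

Cefazolin (64 μg/mL) ≥ 1 μg/mL ⇒ Resistant
Nitrofurantoin (256 μg/mL) ≥ 2 μg/mL — R
Clindamycin 1 μg/mL: ≤ 4 μg/mL ⇒ Susceptible
Chloramphenicol (4 μg/mL) ≤ 8 μg/mL — Susceptible
Moxifloxacin (8 μg/mL) ≥ 0.25 μg/mL → Resistant
Rifampin (26 mm) ≥ 17 mm → S
Azithromycin 32 μg/mL: ≥ 16 μg/mL → R
Penicillin (32 μg/mL) ≥ 16 μg/mL — resistant
Colistin: 2 μg/mL is in 1–2 μg/mL — intermediate
Susceptible: 3/9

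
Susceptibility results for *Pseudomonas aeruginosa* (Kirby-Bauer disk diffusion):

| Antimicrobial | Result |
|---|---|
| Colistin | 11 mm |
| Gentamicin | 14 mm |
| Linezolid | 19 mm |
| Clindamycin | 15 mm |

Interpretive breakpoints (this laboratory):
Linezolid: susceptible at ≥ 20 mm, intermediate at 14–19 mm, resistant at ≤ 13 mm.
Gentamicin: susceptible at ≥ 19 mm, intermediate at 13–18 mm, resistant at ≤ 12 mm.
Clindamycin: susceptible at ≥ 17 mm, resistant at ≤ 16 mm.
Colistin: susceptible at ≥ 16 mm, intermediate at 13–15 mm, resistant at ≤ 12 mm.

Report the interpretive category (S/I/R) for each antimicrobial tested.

Colistin 11 mm: ≤ 12 mm → resistant
Gentamicin 14 mm: in 13–18 mm → I
Linezolid 19 mm: in 14–19 mm ⇒ I
Clindamycin (15 mm) ≤ 16 mm → R

R, I, I, R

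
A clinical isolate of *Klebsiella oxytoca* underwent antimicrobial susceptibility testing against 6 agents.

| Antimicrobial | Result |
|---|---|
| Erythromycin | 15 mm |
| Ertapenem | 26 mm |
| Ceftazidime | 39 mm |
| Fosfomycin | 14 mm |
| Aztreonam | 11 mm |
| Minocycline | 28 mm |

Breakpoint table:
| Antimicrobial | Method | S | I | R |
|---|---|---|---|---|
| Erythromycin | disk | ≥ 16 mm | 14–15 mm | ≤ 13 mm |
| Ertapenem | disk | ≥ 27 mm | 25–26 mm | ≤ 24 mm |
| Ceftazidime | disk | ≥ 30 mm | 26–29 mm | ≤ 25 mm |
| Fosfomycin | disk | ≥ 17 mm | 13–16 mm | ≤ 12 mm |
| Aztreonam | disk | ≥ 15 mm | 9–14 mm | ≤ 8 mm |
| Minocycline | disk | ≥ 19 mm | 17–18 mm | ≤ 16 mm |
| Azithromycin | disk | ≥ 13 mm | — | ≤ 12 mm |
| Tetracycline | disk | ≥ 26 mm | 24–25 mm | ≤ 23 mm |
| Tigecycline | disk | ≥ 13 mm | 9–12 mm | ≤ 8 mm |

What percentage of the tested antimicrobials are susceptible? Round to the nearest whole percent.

Erythromycin: 15 mm is in 14–15 mm — intermediate
Ertapenem: 26 mm is in 25–26 mm → Intermediate
Ceftazidime 39 mm: ≥ 30 mm → Susceptible
Fosfomycin: 14 mm is in 13–16 mm ⇒ intermediate
Aztreonam: 11 mm is in 9–14 mm — Intermediate
Minocycline 28 mm: ≥ 19 mm — S
Susceptible: 2/6

33%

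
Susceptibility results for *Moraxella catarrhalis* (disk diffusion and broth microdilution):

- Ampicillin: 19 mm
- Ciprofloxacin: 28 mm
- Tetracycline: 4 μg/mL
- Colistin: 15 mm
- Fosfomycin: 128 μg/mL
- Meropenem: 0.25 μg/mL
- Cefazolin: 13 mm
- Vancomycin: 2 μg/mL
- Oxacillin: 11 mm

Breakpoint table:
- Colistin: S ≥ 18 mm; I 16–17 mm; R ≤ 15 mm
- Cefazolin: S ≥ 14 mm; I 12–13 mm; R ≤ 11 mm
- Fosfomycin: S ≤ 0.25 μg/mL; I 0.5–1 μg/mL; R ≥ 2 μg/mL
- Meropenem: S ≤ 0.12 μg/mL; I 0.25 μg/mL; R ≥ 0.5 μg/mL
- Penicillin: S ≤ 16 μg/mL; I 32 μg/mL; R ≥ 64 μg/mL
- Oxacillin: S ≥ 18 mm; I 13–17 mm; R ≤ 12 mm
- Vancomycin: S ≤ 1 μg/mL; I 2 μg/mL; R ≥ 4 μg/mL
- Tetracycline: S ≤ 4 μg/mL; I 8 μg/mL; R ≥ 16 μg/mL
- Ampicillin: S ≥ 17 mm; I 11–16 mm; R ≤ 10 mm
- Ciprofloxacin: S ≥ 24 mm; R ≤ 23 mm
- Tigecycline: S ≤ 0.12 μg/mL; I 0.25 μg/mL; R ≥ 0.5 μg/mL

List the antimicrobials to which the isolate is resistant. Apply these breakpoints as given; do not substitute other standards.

Ampicillin: 19 mm is ≥ 17 mm → S
Ciprofloxacin 28 mm: ≥ 24 mm ⇒ Susceptible
Tetracycline: 4 μg/mL is ≤ 4 μg/mL — susceptible
Colistin 15 mm: ≤ 15 mm ⇒ R
Fosfomycin (128 μg/mL) ≥ 2 μg/mL ⇒ R
Meropenem 0.25 μg/mL: = 0.25 μg/mL → Intermediate
Cefazolin 13 mm: in 12–13 mm ⇒ Intermediate
Vancomycin: 2 μg/mL is = 2 μg/mL → intermediate
Oxacillin 11 mm: ≤ 12 mm ⇒ R

colistin, fosfomycin, oxacillin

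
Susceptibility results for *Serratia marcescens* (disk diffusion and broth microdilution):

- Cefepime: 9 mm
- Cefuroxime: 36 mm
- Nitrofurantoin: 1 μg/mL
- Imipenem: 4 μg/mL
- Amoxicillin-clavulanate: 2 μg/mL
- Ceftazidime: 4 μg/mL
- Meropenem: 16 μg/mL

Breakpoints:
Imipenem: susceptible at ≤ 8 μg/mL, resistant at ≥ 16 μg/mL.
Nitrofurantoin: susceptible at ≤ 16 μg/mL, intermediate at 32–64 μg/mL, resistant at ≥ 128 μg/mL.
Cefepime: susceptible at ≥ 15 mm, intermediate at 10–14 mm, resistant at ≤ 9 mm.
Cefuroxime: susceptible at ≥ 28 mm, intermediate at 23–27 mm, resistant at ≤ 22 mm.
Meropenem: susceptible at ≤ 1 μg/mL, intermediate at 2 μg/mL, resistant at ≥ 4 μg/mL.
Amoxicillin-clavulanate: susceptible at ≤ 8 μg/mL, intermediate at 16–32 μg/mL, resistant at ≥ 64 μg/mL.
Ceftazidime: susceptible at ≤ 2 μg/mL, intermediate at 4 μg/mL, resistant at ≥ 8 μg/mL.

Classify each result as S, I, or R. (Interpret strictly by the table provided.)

Cefepime: 9 mm is ≤ 9 mm ⇒ resistant
Cefuroxime 36 mm: ≥ 28 mm → S
Nitrofurantoin: 1 μg/mL is ≤ 16 μg/mL → Susceptible
Imipenem 4 μg/mL: ≤ 8 μg/mL → S
Amoxicillin-clavulanate: 2 μg/mL is ≤ 8 μg/mL ⇒ S
Ceftazidime: 4 μg/mL is = 4 μg/mL — I
Meropenem: 16 μg/mL is ≥ 4 μg/mL → resistant

R, S, S, S, S, I, R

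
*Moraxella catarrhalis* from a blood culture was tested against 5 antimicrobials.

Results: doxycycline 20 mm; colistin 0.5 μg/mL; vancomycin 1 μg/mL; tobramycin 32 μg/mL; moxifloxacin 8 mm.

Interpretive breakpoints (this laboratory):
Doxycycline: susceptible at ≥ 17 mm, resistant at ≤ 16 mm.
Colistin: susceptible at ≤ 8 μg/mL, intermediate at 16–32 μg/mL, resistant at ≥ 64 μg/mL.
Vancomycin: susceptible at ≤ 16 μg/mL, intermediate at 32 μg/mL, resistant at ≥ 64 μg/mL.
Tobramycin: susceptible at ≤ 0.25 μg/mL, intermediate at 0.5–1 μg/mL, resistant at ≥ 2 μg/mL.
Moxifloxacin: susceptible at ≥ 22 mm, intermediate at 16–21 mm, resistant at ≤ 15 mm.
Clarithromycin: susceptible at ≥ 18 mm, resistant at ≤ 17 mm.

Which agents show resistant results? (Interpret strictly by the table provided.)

Doxycycline: 20 mm is ≥ 17 mm — Susceptible
Colistin 0.5 μg/mL: ≤ 8 μg/mL → S
Vancomycin (1 μg/mL) ≤ 16 μg/mL → S
Tobramycin 32 μg/mL: ≥ 2 μg/mL — resistant
Moxifloxacin 8 mm: ≤ 15 mm — R

tobramycin, moxifloxacin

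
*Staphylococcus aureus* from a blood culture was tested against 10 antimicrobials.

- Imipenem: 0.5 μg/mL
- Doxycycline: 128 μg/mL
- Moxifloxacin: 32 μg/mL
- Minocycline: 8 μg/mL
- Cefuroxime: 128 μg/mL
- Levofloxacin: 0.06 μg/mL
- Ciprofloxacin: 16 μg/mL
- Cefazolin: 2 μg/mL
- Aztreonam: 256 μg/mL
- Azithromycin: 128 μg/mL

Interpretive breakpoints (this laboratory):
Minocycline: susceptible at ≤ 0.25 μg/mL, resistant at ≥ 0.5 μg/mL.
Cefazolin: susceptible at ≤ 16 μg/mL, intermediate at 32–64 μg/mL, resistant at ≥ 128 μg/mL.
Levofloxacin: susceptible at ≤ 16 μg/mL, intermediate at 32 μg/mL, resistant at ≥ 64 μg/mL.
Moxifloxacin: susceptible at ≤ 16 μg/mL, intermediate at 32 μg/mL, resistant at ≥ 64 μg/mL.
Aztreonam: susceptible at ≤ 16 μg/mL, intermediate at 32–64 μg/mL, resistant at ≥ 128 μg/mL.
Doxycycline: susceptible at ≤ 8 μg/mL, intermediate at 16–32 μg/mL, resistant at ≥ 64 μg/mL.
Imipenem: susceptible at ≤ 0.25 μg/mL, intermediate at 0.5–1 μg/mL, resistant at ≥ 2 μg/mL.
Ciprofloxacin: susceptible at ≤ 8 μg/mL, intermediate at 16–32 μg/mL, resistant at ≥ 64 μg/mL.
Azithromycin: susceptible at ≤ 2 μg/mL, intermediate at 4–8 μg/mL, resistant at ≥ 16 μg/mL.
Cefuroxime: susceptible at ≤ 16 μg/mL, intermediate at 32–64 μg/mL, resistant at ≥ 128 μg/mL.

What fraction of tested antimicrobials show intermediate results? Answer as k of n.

Imipenem (0.5 μg/mL) in 0.5–1 μg/mL ⇒ Intermediate
Doxycycline (128 μg/mL) ≥ 64 μg/mL ⇒ resistant
Moxifloxacin: 32 μg/mL is = 32 μg/mL ⇒ I
Minocycline: 8 μg/mL is ≥ 0.5 μg/mL → R
Cefuroxime: 128 μg/mL is ≥ 128 μg/mL ⇒ resistant
Levofloxacin (0.06 μg/mL) ≤ 16 μg/mL → S
Ciprofloxacin 16 μg/mL: in 16–32 μg/mL ⇒ intermediate
Cefazolin 2 μg/mL: ≤ 16 μg/mL → Susceptible
Aztreonam: 256 μg/mL is ≥ 128 μg/mL ⇒ resistant
Azithromycin: 128 μg/mL is ≥ 16 μg/mL → R
Intermediate: 3/10

3 of 10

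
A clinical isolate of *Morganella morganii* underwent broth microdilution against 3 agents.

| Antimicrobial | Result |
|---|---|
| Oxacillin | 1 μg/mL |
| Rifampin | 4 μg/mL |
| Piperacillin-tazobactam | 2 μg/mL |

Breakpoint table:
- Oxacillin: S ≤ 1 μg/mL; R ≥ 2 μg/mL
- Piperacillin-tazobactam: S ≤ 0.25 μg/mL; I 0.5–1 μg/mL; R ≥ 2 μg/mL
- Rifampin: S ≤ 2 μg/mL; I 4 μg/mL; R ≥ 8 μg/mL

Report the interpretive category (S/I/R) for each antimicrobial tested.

S, I, R

Oxacillin 1 μg/mL: ≤ 1 μg/mL — S
Rifampin (4 μg/mL) = 4 μg/mL ⇒ Intermediate
Piperacillin-tazobactam (2 μg/mL) ≥ 2 μg/mL ⇒ resistant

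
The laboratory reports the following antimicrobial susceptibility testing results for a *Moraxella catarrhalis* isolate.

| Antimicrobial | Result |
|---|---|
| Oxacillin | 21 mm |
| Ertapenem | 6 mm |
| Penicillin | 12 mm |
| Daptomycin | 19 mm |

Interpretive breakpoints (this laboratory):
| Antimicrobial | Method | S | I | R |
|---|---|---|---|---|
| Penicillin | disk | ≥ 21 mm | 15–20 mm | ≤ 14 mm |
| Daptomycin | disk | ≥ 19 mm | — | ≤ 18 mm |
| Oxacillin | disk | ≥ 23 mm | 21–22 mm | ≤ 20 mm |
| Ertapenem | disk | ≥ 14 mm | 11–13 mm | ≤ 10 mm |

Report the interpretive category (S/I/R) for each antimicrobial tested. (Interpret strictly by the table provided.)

I, R, R, S

Oxacillin 21 mm: in 21–22 mm ⇒ Intermediate
Ertapenem (6 mm) ≤ 10 mm → resistant
Penicillin (12 mm) ≤ 14 mm ⇒ R
Daptomycin (19 mm) ≥ 19 mm — Susceptible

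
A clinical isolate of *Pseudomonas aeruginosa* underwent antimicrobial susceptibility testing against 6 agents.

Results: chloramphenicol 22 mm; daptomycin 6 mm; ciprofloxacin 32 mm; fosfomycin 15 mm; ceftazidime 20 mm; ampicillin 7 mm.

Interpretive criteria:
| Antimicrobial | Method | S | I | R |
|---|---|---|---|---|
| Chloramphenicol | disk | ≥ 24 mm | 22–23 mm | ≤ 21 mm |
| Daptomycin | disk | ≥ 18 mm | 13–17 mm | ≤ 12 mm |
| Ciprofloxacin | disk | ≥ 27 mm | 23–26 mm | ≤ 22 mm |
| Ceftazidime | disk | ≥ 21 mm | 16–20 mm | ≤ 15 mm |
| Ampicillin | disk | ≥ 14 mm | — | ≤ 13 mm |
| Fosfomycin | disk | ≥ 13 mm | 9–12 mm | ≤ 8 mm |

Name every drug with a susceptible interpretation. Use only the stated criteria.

ciprofloxacin, fosfomycin

Chloramphenicol (22 mm) in 22–23 mm → Intermediate
Daptomycin: 6 mm is ≤ 12 mm → Resistant
Ciprofloxacin 32 mm: ≥ 27 mm — susceptible
Fosfomycin: 15 mm is ≥ 13 mm → susceptible
Ceftazidime 20 mm: in 16–20 mm ⇒ Intermediate
Ampicillin: 7 mm is ≤ 13 mm — R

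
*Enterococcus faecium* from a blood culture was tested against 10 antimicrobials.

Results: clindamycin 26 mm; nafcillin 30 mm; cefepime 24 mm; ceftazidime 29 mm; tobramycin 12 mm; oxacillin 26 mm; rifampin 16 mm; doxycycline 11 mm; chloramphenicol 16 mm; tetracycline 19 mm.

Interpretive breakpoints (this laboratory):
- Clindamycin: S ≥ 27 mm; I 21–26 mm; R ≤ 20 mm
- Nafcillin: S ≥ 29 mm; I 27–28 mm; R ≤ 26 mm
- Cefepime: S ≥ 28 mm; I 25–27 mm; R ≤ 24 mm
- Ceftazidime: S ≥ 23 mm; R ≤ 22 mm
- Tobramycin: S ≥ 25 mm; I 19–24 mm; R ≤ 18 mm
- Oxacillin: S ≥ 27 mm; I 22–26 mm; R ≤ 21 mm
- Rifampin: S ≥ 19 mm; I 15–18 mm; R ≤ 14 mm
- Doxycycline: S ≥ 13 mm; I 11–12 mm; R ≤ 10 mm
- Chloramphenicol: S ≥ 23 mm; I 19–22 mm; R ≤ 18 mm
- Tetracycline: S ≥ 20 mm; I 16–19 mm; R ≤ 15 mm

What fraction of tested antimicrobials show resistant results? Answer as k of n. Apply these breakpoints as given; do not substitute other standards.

Clindamycin: 26 mm is in 21–26 mm → Intermediate
Nafcillin (30 mm) ≥ 29 mm — susceptible
Cefepime: 24 mm is ≤ 24 mm → resistant
Ceftazidime (29 mm) ≥ 23 mm — susceptible
Tobramycin 12 mm: ≤ 18 mm — resistant
Oxacillin: 26 mm is in 22–26 mm — I
Rifampin: 16 mm is in 15–18 mm → I
Doxycycline 11 mm: in 11–12 mm — Intermediate
Chloramphenicol 16 mm: ≤ 18 mm → Resistant
Tetracycline 19 mm: in 16–19 mm ⇒ I
Resistant: 3/10

3 of 10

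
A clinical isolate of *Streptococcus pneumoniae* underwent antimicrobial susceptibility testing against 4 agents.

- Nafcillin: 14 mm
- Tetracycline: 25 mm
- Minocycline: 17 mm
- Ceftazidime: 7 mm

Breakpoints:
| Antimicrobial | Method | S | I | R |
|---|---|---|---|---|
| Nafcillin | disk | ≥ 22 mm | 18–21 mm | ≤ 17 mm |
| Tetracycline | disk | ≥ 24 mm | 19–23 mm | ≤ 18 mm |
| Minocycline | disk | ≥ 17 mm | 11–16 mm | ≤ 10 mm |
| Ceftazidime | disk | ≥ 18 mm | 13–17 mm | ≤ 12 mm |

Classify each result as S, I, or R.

R, S, S, R

Nafcillin: 14 mm is ≤ 17 mm — Resistant
Tetracycline 25 mm: ≥ 24 mm ⇒ Susceptible
Minocycline (17 mm) ≥ 17 mm → susceptible
Ceftazidime: 7 mm is ≤ 12 mm ⇒ resistant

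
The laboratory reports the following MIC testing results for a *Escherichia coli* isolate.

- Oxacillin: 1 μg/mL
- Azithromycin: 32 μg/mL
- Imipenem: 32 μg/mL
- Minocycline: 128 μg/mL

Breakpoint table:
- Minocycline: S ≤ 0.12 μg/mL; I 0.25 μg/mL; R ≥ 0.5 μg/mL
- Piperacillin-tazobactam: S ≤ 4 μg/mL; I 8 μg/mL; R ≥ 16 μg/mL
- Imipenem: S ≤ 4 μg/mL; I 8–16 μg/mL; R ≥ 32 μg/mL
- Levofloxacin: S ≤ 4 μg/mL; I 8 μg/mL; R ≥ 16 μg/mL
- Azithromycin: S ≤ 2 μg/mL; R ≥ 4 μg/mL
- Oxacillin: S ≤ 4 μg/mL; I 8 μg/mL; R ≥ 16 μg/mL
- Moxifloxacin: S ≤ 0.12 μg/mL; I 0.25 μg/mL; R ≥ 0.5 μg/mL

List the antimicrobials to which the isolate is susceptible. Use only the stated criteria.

Oxacillin (1 μg/mL) ≤ 4 μg/mL — Susceptible
Azithromycin: 32 μg/mL is ≥ 4 μg/mL — Resistant
Imipenem 32 μg/mL: ≥ 32 μg/mL — Resistant
Minocycline 128 μg/mL: ≥ 0.5 μg/mL → R

oxacillin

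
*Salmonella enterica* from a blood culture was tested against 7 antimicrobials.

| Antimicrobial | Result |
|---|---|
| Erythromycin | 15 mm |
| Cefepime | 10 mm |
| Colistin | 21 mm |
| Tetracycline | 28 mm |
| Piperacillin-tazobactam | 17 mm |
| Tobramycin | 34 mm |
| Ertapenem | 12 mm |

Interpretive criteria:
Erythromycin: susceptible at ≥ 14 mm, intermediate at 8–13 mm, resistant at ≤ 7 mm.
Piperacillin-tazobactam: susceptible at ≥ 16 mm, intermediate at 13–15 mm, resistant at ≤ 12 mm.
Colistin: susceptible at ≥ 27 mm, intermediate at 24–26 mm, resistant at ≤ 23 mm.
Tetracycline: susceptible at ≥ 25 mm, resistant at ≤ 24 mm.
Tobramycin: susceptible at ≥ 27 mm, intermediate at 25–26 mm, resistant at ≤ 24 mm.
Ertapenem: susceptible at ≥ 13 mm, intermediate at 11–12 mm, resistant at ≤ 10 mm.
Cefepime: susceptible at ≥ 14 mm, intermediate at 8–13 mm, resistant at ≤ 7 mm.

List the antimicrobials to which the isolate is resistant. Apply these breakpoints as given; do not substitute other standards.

Erythromycin (15 mm) ≥ 14 mm — Susceptible
Cefepime: 10 mm is in 8–13 mm → I
Colistin (21 mm) ≤ 23 mm → Resistant
Tetracycline: 28 mm is ≥ 25 mm ⇒ susceptible
Piperacillin-tazobactam: 17 mm is ≥ 16 mm ⇒ susceptible
Tobramycin 34 mm: ≥ 27 mm — susceptible
Ertapenem (12 mm) in 11–12 mm — I

colistin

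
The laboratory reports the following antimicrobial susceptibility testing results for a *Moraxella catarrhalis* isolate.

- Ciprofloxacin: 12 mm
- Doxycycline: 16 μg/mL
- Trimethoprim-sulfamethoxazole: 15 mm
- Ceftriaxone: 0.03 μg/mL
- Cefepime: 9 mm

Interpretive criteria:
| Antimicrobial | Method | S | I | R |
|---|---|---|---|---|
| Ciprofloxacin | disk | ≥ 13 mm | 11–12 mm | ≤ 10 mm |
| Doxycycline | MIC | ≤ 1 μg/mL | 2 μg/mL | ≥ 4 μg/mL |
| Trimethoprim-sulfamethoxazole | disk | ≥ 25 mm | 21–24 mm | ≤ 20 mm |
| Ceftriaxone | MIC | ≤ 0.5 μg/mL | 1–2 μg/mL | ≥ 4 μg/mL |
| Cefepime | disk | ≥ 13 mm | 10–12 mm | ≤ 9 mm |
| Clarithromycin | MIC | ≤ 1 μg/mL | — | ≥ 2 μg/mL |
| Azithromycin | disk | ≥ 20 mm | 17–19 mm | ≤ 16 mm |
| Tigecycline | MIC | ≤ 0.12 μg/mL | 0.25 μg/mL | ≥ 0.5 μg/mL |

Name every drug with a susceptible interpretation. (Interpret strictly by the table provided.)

Ciprofloxacin (12 mm) in 11–12 mm ⇒ I
Doxycycline (16 μg/mL) ≥ 4 μg/mL → R
Trimethoprim-sulfamethoxazole (15 mm) ≤ 20 mm — resistant
Ceftriaxone (0.03 μg/mL) ≤ 0.5 μg/mL ⇒ Susceptible
Cefepime 9 mm: ≤ 9 mm ⇒ Resistant

ceftriaxone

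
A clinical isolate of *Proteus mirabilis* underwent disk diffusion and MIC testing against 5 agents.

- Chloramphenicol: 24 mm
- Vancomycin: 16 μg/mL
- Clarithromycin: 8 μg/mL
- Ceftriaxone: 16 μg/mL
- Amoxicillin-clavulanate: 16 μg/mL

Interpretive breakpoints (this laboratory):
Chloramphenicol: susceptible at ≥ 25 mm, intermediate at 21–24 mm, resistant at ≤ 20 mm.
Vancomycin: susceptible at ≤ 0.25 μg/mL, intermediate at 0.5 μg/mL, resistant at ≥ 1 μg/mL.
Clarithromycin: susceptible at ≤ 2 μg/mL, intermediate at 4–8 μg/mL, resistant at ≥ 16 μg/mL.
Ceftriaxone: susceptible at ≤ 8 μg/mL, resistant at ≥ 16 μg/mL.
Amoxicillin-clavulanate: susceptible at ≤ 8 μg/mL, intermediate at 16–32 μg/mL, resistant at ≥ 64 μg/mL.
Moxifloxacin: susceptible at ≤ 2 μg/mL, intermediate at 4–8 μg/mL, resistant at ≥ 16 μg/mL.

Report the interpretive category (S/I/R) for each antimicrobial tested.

Chloramphenicol (24 mm) in 21–24 mm — Intermediate
Vancomycin (16 μg/mL) ≥ 1 μg/mL ⇒ resistant
Clarithromycin (8 μg/mL) in 4–8 μg/mL ⇒ intermediate
Ceftriaxone: 16 μg/mL is ≥ 16 μg/mL — Resistant
Amoxicillin-clavulanate: 16 μg/mL is in 16–32 μg/mL ⇒ I

I, R, I, R, I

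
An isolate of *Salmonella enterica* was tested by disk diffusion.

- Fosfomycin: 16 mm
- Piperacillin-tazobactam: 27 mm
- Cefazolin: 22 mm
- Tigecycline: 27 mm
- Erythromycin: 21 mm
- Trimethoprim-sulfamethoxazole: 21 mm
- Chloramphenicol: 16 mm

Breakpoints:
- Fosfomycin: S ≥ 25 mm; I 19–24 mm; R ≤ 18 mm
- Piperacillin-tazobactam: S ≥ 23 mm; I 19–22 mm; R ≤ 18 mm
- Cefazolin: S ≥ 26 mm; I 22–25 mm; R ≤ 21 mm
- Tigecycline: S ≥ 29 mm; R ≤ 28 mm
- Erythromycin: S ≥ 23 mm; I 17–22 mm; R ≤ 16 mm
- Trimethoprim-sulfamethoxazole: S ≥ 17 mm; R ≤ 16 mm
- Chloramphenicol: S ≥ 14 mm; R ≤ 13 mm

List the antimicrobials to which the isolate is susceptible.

Fosfomycin: 16 mm is ≤ 18 mm — Resistant
Piperacillin-tazobactam (27 mm) ≥ 23 mm → susceptible
Cefazolin (22 mm) in 22–25 mm ⇒ I
Tigecycline: 27 mm is ≤ 28 mm → R
Erythromycin (21 mm) in 17–22 mm ⇒ Intermediate
Trimethoprim-sulfamethoxazole (21 mm) ≥ 17 mm → S
Chloramphenicol: 16 mm is ≥ 14 mm ⇒ S

piperacillin-tazobactam, trimethoprim-sulfamethoxazole, chloramphenicol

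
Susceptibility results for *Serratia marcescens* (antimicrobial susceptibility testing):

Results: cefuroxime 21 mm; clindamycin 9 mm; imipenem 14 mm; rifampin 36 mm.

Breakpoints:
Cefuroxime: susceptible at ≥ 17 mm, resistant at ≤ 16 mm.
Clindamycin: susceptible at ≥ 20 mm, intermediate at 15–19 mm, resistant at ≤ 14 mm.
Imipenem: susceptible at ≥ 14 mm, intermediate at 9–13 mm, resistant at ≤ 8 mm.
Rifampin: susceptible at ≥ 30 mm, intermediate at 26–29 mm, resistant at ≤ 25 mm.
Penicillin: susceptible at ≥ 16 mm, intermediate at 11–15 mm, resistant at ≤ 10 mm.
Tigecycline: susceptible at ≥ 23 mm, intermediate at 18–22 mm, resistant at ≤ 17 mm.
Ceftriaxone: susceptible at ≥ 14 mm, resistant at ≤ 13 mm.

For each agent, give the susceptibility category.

Cefuroxime: 21 mm is ≥ 17 mm ⇒ susceptible
Clindamycin 9 mm: ≤ 14 mm ⇒ R
Imipenem: 14 mm is ≥ 14 mm → susceptible
Rifampin 36 mm: ≥ 30 mm → Susceptible

S, R, S, S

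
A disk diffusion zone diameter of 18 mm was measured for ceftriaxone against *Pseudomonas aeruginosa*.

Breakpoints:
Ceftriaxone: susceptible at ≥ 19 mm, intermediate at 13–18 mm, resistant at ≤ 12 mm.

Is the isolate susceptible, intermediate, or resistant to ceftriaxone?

I

Ceftriaxone (18 mm) in 13–18 mm — intermediate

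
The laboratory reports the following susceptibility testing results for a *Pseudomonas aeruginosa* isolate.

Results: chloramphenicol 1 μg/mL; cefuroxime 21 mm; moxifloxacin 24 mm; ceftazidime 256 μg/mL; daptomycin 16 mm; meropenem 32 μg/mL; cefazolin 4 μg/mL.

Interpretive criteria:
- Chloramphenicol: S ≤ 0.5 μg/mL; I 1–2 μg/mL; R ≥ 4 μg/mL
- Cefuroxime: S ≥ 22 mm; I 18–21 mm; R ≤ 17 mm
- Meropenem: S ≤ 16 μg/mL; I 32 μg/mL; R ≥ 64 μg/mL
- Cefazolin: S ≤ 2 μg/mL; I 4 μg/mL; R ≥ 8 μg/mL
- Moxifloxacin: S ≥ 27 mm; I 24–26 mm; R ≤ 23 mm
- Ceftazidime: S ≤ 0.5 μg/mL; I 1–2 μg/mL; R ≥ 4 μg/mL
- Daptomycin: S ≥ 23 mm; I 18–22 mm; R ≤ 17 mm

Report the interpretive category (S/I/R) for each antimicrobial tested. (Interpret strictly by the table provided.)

I, I, I, R, R, I, I

Chloramphenicol: 1 μg/mL is in 1–2 μg/mL ⇒ intermediate
Cefuroxime 21 mm: in 18–21 mm — I
Moxifloxacin (24 mm) in 24–26 mm — intermediate
Ceftazidime 256 μg/mL: ≥ 4 μg/mL → Resistant
Daptomycin 16 mm: ≤ 17 mm → resistant
Meropenem: 32 μg/mL is = 32 μg/mL — I
Cefazolin 4 μg/mL: = 4 μg/mL → intermediate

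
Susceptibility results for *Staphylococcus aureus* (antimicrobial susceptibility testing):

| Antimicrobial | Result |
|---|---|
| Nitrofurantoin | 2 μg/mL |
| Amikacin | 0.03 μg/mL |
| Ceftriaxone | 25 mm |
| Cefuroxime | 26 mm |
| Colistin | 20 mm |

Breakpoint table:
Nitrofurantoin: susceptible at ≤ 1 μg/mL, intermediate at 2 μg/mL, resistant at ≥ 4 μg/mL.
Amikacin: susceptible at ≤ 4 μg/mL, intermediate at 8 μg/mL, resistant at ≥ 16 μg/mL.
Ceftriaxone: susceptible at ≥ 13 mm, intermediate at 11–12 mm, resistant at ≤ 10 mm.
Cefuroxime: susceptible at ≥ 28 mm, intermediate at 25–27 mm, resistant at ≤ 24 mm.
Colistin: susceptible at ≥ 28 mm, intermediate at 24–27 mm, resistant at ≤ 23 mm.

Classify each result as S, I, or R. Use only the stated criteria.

I, S, S, I, R

Nitrofurantoin: 2 μg/mL is = 2 μg/mL → Intermediate
Amikacin 0.03 μg/mL: ≤ 4 μg/mL — S
Ceftriaxone 25 mm: ≥ 13 mm ⇒ Susceptible
Cefuroxime 26 mm: in 25–27 mm — I
Colistin: 20 mm is ≤ 23 mm ⇒ Resistant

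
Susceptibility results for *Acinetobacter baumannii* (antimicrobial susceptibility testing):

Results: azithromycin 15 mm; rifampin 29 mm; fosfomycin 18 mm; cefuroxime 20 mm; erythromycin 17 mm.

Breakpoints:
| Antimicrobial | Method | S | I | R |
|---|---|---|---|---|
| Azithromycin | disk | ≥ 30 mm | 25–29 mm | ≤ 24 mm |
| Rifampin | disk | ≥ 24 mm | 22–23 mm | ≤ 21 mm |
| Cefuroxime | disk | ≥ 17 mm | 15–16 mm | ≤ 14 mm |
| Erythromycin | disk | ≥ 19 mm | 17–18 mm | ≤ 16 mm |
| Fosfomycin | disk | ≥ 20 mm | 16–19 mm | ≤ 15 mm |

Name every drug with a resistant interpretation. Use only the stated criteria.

Azithromycin: 15 mm is ≤ 24 mm → resistant
Rifampin: 29 mm is ≥ 24 mm — Susceptible
Fosfomycin (18 mm) in 16–19 mm → Intermediate
Cefuroxime: 20 mm is ≥ 17 mm — susceptible
Erythromycin 17 mm: in 17–18 mm → I

azithromycin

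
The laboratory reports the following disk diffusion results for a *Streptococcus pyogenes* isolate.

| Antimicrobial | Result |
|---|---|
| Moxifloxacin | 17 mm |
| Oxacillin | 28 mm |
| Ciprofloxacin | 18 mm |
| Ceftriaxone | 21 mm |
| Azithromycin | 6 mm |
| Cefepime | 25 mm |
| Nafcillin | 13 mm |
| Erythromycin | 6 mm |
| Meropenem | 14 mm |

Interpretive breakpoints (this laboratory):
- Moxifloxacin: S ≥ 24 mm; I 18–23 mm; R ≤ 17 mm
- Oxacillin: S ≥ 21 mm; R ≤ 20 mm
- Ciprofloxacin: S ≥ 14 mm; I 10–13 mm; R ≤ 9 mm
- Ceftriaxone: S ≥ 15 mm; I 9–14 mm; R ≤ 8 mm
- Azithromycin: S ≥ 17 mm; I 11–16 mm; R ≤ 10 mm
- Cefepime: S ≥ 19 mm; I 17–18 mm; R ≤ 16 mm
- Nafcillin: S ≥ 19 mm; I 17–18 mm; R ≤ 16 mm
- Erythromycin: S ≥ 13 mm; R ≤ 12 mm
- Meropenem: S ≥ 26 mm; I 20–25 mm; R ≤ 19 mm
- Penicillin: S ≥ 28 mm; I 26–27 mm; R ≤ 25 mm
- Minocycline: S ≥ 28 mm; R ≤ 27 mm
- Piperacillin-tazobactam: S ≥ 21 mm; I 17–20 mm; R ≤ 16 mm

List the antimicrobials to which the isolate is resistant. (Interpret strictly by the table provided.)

Moxifloxacin 17 mm: ≤ 17 mm → Resistant
Oxacillin: 28 mm is ≥ 21 mm → susceptible
Ciprofloxacin (18 mm) ≥ 14 mm — S
Ceftriaxone 21 mm: ≥ 15 mm → S
Azithromycin (6 mm) ≤ 10 mm ⇒ R
Cefepime: 25 mm is ≥ 19 mm → S
Nafcillin 13 mm: ≤ 16 mm → resistant
Erythromycin 6 mm: ≤ 12 mm — R
Meropenem 14 mm: ≤ 19 mm ⇒ resistant

moxifloxacin, azithromycin, nafcillin, erythromycin, meropenem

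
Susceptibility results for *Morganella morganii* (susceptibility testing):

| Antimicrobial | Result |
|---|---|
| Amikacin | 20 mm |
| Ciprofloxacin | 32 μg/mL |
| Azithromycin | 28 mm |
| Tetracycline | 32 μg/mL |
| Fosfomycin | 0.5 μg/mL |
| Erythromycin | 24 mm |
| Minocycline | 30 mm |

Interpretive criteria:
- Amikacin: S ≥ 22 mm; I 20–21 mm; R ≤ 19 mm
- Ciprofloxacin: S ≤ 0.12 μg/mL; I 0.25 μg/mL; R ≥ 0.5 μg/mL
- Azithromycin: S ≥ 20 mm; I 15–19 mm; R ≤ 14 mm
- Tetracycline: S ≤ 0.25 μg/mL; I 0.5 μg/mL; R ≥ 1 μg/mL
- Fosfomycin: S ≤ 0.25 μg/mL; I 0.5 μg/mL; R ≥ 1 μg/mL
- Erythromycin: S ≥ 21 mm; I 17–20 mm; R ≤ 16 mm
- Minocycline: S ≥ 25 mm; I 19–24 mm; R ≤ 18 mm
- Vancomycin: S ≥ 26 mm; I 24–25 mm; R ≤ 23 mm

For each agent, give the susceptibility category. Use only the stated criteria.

I, R, S, R, I, S, S

Amikacin: 20 mm is in 20–21 mm → I
Ciprofloxacin: 32 μg/mL is ≥ 0.5 μg/mL — R
Azithromycin: 28 mm is ≥ 20 mm ⇒ S
Tetracycline 32 μg/mL: ≥ 1 μg/mL ⇒ resistant
Fosfomycin 0.5 μg/mL: = 0.5 μg/mL ⇒ Intermediate
Erythromycin: 24 mm is ≥ 21 mm — S
Minocycline 30 mm: ≥ 25 mm → susceptible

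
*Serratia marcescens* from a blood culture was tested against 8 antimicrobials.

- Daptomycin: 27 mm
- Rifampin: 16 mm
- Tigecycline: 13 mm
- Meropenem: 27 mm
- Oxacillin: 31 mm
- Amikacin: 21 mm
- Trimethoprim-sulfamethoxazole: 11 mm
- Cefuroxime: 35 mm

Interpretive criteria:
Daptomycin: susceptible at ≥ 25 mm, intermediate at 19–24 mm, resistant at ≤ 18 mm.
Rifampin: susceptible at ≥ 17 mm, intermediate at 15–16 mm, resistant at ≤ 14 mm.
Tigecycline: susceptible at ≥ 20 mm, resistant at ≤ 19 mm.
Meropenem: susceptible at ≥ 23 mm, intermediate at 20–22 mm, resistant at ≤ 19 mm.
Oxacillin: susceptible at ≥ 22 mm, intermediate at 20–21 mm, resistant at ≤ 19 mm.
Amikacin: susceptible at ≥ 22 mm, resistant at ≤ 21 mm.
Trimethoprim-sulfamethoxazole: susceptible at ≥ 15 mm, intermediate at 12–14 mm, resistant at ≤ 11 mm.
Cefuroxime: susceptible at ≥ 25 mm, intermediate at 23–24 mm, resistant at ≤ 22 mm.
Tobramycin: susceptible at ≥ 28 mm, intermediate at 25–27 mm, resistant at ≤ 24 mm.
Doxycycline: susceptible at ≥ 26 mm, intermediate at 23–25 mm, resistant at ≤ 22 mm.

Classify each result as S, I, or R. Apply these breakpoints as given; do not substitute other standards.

Daptomycin 27 mm: ≥ 25 mm — Susceptible
Rifampin: 16 mm is in 15–16 mm → Intermediate
Tigecycline (13 mm) ≤ 19 mm ⇒ R
Meropenem 27 mm: ≥ 23 mm ⇒ Susceptible
Oxacillin (31 mm) ≥ 22 mm ⇒ susceptible
Amikacin: 21 mm is ≤ 21 mm → Resistant
Trimethoprim-sulfamethoxazole: 11 mm is ≤ 11 mm → resistant
Cefuroxime (35 mm) ≥ 25 mm — S

S, I, R, S, S, R, R, S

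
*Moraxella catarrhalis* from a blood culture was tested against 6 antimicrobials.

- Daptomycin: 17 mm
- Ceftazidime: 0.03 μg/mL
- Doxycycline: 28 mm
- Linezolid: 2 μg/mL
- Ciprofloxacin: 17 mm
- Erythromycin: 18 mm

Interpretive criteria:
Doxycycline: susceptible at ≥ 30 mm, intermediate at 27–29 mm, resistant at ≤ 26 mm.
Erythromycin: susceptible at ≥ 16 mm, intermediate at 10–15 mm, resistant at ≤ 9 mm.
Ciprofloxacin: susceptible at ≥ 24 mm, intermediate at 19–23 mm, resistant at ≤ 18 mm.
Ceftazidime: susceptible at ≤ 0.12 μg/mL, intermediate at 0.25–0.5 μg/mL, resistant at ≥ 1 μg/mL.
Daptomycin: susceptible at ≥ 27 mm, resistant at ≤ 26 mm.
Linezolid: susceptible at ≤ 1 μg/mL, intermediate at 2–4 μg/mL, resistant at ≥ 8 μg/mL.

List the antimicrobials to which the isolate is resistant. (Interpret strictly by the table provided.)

Daptomycin 17 mm: ≤ 26 mm ⇒ Resistant
Ceftazidime: 0.03 μg/mL is ≤ 0.12 μg/mL ⇒ Susceptible
Doxycycline (28 mm) in 27–29 mm — Intermediate
Linezolid: 2 μg/mL is in 2–4 μg/mL ⇒ intermediate
Ciprofloxacin 17 mm: ≤ 18 mm — resistant
Erythromycin (18 mm) ≥ 16 mm ⇒ Susceptible

daptomycin, ciprofloxacin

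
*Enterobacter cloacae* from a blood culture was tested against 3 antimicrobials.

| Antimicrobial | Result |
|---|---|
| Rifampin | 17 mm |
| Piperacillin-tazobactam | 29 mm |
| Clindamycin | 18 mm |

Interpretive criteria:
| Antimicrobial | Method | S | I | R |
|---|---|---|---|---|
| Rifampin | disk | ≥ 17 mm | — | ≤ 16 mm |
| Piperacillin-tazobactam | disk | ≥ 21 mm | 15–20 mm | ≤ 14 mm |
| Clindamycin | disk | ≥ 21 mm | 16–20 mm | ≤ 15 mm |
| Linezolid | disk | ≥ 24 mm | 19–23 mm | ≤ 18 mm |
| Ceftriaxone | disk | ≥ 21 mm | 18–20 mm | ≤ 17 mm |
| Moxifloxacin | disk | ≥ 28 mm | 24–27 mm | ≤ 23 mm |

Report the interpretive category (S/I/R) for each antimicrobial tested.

S, S, I

Rifampin: 17 mm is ≥ 17 mm ⇒ Susceptible
Piperacillin-tazobactam (29 mm) ≥ 21 mm ⇒ S
Clindamycin (18 mm) in 16–20 mm → intermediate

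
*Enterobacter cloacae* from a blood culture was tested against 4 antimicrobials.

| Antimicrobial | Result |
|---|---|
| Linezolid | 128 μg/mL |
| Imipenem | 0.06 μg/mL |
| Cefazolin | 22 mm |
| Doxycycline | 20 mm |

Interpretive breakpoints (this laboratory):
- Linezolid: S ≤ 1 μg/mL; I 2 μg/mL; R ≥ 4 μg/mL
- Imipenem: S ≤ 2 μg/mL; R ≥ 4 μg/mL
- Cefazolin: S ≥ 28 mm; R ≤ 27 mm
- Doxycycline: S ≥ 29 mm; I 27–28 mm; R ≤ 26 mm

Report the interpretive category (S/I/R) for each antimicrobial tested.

Linezolid (128 μg/mL) ≥ 4 μg/mL → Resistant
Imipenem 0.06 μg/mL: ≤ 2 μg/mL — Susceptible
Cefazolin: 22 mm is ≤ 27 mm ⇒ resistant
Doxycycline: 20 mm is ≤ 26 mm ⇒ resistant

R, S, R, R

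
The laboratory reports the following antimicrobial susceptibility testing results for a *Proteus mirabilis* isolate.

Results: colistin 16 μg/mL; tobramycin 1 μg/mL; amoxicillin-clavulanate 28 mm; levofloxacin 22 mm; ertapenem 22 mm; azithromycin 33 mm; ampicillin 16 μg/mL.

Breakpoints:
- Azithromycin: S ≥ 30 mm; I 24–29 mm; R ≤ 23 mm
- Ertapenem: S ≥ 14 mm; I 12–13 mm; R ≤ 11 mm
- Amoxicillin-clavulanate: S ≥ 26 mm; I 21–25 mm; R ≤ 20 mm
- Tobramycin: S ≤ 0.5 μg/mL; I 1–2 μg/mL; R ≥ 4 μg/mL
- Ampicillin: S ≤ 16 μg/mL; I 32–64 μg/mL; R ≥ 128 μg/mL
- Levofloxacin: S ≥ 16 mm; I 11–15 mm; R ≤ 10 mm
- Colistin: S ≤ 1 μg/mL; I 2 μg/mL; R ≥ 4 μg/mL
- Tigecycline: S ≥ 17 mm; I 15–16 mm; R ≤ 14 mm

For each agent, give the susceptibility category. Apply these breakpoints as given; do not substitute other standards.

R, I, S, S, S, S, S

Colistin 16 μg/mL: ≥ 4 μg/mL → resistant
Tobramycin: 1 μg/mL is in 1–2 μg/mL → I
Amoxicillin-clavulanate: 28 mm is ≥ 26 mm ⇒ Susceptible
Levofloxacin 22 mm: ≥ 16 mm — susceptible
Ertapenem (22 mm) ≥ 14 mm ⇒ S
Azithromycin (33 mm) ≥ 30 mm → Susceptible
Ampicillin: 16 μg/mL is ≤ 16 μg/mL ⇒ S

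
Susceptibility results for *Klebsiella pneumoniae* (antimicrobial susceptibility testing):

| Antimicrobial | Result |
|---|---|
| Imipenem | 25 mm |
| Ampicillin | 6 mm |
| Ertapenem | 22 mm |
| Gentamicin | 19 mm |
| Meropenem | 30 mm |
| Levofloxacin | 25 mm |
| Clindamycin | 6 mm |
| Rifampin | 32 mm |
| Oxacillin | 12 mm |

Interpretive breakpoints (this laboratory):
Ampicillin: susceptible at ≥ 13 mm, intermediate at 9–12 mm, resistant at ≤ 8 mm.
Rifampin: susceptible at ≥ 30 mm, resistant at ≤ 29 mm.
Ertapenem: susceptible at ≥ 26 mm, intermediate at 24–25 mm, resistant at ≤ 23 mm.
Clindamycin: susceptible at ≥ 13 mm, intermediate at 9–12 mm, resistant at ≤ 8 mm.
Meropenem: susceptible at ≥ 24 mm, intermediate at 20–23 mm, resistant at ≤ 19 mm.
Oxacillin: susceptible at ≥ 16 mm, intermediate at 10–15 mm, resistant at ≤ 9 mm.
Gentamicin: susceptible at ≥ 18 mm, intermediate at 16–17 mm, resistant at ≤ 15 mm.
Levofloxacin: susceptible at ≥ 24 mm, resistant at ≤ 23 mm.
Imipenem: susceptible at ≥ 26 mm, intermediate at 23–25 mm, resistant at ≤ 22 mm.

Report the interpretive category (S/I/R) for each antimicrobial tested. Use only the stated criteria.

I, R, R, S, S, S, R, S, I

Imipenem: 25 mm is in 23–25 mm ⇒ Intermediate
Ampicillin 6 mm: ≤ 8 mm — resistant
Ertapenem: 22 mm is ≤ 23 mm ⇒ resistant
Gentamicin: 19 mm is ≥ 18 mm → S
Meropenem 30 mm: ≥ 24 mm → S
Levofloxacin 25 mm: ≥ 24 mm ⇒ Susceptible
Clindamycin: 6 mm is ≤ 8 mm → Resistant
Rifampin (32 mm) ≥ 30 mm ⇒ S
Oxacillin 12 mm: in 10–15 mm → Intermediate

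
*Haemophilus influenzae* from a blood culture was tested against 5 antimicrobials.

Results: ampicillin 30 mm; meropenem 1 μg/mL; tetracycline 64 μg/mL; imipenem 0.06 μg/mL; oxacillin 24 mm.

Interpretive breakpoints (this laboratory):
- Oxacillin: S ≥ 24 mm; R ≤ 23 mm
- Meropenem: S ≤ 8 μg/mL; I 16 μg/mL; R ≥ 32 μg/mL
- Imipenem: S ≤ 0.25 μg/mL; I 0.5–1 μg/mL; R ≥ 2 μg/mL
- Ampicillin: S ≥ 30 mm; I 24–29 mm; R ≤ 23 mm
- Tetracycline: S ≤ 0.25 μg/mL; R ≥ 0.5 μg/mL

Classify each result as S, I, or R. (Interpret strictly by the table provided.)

S, S, R, S, S

Ampicillin 30 mm: ≥ 30 mm — susceptible
Meropenem 1 μg/mL: ≤ 8 μg/mL → susceptible
Tetracycline: 64 μg/mL is ≥ 0.5 μg/mL ⇒ resistant
Imipenem 0.06 μg/mL: ≤ 0.25 μg/mL ⇒ susceptible
Oxacillin (24 mm) ≥ 24 mm — susceptible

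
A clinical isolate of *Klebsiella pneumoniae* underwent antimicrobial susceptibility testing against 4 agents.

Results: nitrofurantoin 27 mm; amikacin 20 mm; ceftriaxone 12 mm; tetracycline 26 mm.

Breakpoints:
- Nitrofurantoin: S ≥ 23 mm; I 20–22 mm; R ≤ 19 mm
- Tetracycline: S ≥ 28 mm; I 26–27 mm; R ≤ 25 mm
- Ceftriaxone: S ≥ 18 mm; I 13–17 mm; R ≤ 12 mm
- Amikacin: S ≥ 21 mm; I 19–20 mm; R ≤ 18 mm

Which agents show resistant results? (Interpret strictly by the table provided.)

ceftriaxone

Nitrofurantoin 27 mm: ≥ 23 mm — susceptible
Amikacin: 20 mm is in 19–20 mm — I
Ceftriaxone: 12 mm is ≤ 12 mm ⇒ R
Tetracycline 26 mm: in 26–27 mm — intermediate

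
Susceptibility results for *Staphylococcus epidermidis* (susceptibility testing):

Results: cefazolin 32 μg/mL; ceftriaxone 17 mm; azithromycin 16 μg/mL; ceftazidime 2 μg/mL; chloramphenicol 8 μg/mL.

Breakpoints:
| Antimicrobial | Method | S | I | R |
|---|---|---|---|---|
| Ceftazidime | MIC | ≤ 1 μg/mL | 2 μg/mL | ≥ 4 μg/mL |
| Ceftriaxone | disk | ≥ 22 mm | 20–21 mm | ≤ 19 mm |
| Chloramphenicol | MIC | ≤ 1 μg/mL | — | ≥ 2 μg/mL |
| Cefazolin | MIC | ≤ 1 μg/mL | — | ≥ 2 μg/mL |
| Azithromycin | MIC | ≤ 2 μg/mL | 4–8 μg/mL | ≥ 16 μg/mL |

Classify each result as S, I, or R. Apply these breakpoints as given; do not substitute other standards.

Cefazolin (32 μg/mL) ≥ 2 μg/mL ⇒ Resistant
Ceftriaxone 17 mm: ≤ 19 mm — resistant
Azithromycin (16 μg/mL) ≥ 16 μg/mL — Resistant
Ceftazidime: 2 μg/mL is = 2 μg/mL ⇒ intermediate
Chloramphenicol (8 μg/mL) ≥ 2 μg/mL → Resistant

R, R, R, I, R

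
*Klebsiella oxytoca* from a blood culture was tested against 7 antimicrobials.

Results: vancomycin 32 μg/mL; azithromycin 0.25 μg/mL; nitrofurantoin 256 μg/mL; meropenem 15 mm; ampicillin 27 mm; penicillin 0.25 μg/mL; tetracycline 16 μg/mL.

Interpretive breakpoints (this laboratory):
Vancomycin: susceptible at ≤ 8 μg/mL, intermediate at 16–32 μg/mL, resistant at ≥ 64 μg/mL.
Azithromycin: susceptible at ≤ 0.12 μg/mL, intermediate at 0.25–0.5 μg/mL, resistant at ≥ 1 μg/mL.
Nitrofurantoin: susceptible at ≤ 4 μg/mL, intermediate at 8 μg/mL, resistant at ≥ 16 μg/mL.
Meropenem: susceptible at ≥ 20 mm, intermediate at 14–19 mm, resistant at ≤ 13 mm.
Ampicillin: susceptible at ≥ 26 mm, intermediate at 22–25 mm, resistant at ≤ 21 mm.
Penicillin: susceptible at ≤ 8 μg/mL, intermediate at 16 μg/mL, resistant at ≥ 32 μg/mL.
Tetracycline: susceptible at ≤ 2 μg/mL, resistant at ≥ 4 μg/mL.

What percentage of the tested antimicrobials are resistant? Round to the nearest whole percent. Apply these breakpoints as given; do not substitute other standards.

Vancomycin (32 μg/mL) in 16–32 μg/mL ⇒ intermediate
Azithromycin (0.25 μg/mL) in 0.25–0.5 μg/mL ⇒ I
Nitrofurantoin 256 μg/mL: ≥ 16 μg/mL — resistant
Meropenem 15 mm: in 14–19 mm — intermediate
Ampicillin 27 mm: ≥ 26 mm — S
Penicillin: 0.25 μg/mL is ≤ 8 μg/mL — susceptible
Tetracycline (16 μg/mL) ≥ 4 μg/mL ⇒ Resistant
Resistant: 2/7

29%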